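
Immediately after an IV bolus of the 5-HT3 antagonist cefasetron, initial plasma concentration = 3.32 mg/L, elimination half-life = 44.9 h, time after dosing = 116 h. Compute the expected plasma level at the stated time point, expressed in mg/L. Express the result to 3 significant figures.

k = ln2 / t½ = 0.693147 / 44.9 = 0.01544 h⁻¹
C = C₀ · e^(−k·t) = 3.320 × e^(−0.01544 × 116)
  = 3.320 × 0.1668 = 0.5538 mg/L

0.554 mg/L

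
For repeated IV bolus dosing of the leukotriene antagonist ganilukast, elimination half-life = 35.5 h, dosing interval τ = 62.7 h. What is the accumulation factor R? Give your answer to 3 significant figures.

k = ln2 / t½ = 0.693147 / 35.5 = 0.01953 h⁻¹
e^(−kτ) = e^(−0.01953 × 62.7) = 0.2939
Accumulation ratio R = 1 / (1 − e^(−kτ)) = 1 / (1 − 0.2939) = 1.416

1.42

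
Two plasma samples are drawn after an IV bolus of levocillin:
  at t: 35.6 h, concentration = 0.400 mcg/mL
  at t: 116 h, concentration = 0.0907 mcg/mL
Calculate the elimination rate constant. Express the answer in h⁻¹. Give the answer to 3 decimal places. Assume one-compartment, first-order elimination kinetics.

k = ln(C₁/C₂) / (t₂ − t₁) = ln(0.400/0.0907) / (116 − 35.6)
  = 1.484 / 80.40 = 0.01846 h⁻¹

0.018 h⁻¹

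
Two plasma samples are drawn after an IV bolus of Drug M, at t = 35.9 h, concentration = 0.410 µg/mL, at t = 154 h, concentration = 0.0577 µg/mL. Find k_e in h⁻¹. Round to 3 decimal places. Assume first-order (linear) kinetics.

k = ln(C₁/C₂) / (t₂ − t₁) = ln(0.410/0.0577) / (154 − 35.9)
  = 1.961 / 118.1 = 0.01660 h⁻¹

0.017 h⁻¹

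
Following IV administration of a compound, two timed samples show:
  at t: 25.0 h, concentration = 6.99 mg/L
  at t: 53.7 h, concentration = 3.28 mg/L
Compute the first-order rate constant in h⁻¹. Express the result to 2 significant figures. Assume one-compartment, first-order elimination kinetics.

k = ln(C₁/C₂) / (t₂ − t₁) = ln(6.99/3.28) / (53.7 − 25.0)
  = 0.7566 / 28.70 = 0.02636 h⁻¹

0.026 h⁻¹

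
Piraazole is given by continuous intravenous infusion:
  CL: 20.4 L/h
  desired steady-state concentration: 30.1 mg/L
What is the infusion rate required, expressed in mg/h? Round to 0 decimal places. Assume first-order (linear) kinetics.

At steady state, infusion rate R₀ = Css × CL = 30.1 × 20.40 = 614.0 mg/h

614 mg/h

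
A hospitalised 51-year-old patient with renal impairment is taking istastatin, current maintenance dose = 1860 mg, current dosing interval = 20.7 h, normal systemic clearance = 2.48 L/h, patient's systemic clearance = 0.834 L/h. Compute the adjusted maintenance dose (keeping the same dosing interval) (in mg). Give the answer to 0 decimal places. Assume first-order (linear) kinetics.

626 mg

To keep the same average steady-state level, dosing rate must scale with clearance.
CL ratio = 0.834 / 2.48 = 0.3363
New dose (same interval) = 1860 × 0.3363 = 625.5 mg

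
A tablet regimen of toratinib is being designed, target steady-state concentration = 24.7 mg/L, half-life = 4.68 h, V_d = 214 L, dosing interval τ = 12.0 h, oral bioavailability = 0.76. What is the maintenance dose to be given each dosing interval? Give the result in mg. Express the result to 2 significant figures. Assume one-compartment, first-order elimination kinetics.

12000 mg

k = ln2 / t½ = 0.693147 / 4.68 = 0.1481 h⁻¹
CL = k × Vd = 0.1481 × 214 = 31.69 L/h
At steady state, F × (Dose/τ) = Css × CL.
Dose = Css × CL × τ / F = 24.7 × 31.69 × 12.0 / 0.76 = 12360 mg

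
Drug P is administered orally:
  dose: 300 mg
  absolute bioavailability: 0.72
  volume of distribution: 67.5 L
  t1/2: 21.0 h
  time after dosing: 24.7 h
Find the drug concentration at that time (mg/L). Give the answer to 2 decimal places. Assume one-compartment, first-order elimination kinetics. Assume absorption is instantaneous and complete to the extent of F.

Amount reaching circulation = F × Dose = 0.72 × 300.0 = 216.0 mg
C₀ = F·Dose / Vd = 216.0 / 67.5 = 3.200 mg/L
k = ln2 / t½ = 0.693147 / 21.0 = 0.03301 h⁻¹
C = C₀ · e^(−k·t) = 3.200 × e^(−0.03301 × 24.7)
  = 3.200 × 0.4425 = 1.416 mg/L

1.42 mg/L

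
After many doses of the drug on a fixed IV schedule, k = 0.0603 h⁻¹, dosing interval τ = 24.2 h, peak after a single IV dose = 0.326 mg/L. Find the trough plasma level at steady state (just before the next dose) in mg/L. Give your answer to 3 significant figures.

0.0987 mg/L

e^(−kτ) = e^(−0.06030 × 24.2) = 0.2324
Accumulation ratio R = 1 / (1 − e^(−kτ)) = 1 / (1 − 0.2324) = 1.303
Steady-state trough = C₀ × R × e^(−kτ) = 0.326 × 1.303 × 0.2324 = 0.09872 mg/L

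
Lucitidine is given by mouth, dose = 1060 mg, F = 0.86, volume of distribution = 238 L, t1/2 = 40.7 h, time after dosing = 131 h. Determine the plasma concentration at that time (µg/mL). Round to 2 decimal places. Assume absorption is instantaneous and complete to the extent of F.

Amount reaching circulation = F × Dose = 0.86 × 1060 = 911.6 mg
C₀ = F·Dose / Vd = 911.6 / 238 = 3.830 mg/L
k = ln2 / t½ = 0.693147 / 40.7 = 0.01703 h⁻¹
C = C₀ · e^(−k·t) = 3.830 × e^(−0.01703 × 131)
  = 3.830 × 0.1074 = 0.4113 mg/L
(0.4113 mg/L = 0.4113 µg/mL)

0.41 µg/mL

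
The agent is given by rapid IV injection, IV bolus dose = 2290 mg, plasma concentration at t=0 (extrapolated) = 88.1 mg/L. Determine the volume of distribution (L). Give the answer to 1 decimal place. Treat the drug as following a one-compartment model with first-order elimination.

26.0 L

Vd = Dose / C₀ = 2290 / 88.1 = 25.99 L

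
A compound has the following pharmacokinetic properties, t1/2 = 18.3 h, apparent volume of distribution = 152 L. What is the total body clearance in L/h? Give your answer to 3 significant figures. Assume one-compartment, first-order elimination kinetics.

5.76 L/h

k = ln2 / t½ = 0.693147 / 18.3 = 0.03788 h⁻¹
CL = k × Vd = 0.03788 × 152 = 5.758 L/h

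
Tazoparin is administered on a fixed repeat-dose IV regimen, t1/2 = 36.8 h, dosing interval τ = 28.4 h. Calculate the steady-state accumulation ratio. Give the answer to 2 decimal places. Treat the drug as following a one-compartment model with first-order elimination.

k = ln2 / t½ = 0.693147 / 36.8 = 0.01884 h⁻¹
e^(−kτ) = e^(−0.01884 × 28.4) = 0.5856
Accumulation ratio R = 1 / (1 − e^(−kτ)) = 1 / (1 − 0.5856) = 2.413

2.41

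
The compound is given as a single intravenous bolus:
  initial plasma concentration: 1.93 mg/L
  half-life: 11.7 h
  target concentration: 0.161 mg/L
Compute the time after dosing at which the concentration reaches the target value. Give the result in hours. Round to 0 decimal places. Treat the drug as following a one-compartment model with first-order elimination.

k = ln2 / t½ = 0.693147 / 11.7 = 0.05924 h⁻¹
t = ln(C₀ / C) / k = ln(1.930 / 0.161) / 0.05924
  = ln(11.99) / 0.05924 = 2.484 / 0.05924 = 41.93 h

42 h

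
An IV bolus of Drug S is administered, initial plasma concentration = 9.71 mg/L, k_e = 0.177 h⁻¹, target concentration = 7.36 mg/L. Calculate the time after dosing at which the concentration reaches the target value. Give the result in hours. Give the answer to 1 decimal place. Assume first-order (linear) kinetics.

1.6 h

t = ln(C₀ / C) / k = ln(9.710 / 7.36) / 0.1770
  = ln(1.319) / 0.1770 = 0.2769 / 0.1770 = 1.564 h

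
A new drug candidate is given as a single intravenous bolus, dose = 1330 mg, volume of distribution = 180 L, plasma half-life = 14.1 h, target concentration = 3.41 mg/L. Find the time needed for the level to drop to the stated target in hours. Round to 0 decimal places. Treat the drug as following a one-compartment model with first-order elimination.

16 h

C₀ = Dose / Vd = 1330 / 180 = 7.389 mg/L
k = ln2 / t½ = 0.693147 / 14.1 = 0.04916 h⁻¹
t = ln(C₀ / C) / k = ln(7.389 / 3.41) / 0.04916
  = ln(2.167) / 0.04916 = 0.7733 / 0.04916 = 15.73 h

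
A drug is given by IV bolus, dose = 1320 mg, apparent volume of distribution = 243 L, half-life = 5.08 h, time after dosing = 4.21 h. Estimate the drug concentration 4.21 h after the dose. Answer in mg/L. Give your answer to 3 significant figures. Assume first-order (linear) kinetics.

C₀ = Dose / Vd = 1320 / 243 = 5.432 mg/L
k = ln2 / t½ = 0.693147 / 5.08 = 0.1364 h⁻¹
C = C₀ · e^(−k·t) = 5.432 × e^(−0.1364 × 4.21)
  = 5.432 × 0.5631 = 3.059 mg/L

3.06 mg/L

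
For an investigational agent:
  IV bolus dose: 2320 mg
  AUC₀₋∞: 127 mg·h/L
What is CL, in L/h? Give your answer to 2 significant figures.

18 L/h

CL = Dose / AUC = 2320 / 127 = 18.27 L/h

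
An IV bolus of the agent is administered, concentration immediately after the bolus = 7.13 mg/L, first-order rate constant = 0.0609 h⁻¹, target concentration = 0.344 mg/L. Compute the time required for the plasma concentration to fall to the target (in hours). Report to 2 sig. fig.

t = ln(C₀ / C) / k = ln(7.130 / 0.344) / 0.06090
  = ln(20.73) / 0.06090 = 3.032 / 0.06090 = 49.79 h

50 h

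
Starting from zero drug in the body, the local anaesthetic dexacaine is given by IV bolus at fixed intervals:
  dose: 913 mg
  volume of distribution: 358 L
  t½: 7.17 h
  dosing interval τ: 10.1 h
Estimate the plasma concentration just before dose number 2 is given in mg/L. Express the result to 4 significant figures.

0.9606 mg/L

C₀ per dose = Dose / Vd = 913 / 358 = 2.550 mg/L
k = ln2 / t½ = 0.693147 / 7.17 = 0.09667 h⁻¹
Fraction remaining after one interval: r = e^(−kτ) = e^(−0.09667 × 10.1) = 0.3767
Before dose 2, 1 dose has been given (aged 1τ).
C_trough = C₀ × r = 2.550 × 0.3767 = 0.9606 mg/L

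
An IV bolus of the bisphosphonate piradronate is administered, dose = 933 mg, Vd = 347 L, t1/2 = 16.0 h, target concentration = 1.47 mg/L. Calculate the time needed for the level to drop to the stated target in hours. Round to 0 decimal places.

14 h

C₀ = Dose / Vd = 933.0 / 347 = 2.689 mg/L
k = ln2 / t½ = 0.693147 / 16.0 = 0.04332 h⁻¹
t = ln(C₀ / C) / k = ln(2.689 / 1.47) / 0.04332
  = ln(1.829) / 0.04332 = 0.6038 / 0.04332 = 13.94 h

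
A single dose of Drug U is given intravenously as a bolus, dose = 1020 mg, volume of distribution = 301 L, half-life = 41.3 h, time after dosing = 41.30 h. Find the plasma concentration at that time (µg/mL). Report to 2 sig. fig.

1.7 µg/mL

C₀ = Dose / Vd = 1020 / 301 = 3.389 mg/L
k = ln2 / t½ = 0.693147 / 41.3 = 0.01678 h⁻¹
t / t½ = 41.30 / 41.3 = 1 half-lives
C = C₀ × (1/2)^1 = 3.389 × 0.5000 = 1.695 mg/L
(1.695 mg/L = 1.695 µg/mL)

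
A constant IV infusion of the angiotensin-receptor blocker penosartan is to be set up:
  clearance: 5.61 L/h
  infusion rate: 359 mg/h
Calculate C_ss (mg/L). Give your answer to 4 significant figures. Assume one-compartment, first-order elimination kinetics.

At steady state Css = R₀ / CL = 359 / 5.610 = 63.99 mg/L

63.99 mg/L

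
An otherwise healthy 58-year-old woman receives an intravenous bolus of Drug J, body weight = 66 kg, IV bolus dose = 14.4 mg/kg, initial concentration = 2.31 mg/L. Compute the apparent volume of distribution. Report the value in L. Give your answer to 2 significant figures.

410 L

Dose = 14.4 × 66 = 950.4 mg
Vd = Dose / C₀ = 950.4 / 2.31 = 411.4 L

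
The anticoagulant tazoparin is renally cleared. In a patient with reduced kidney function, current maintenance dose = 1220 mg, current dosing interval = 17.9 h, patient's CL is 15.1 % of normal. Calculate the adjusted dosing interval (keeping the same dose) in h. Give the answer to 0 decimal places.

119 h

To keep the same average steady-state level, dosing rate must scale with clearance.
CL ratio = 15.1 / 100 = 0.1510
New interval (same dose) = 17.9 / 0.1510 = 118.5 h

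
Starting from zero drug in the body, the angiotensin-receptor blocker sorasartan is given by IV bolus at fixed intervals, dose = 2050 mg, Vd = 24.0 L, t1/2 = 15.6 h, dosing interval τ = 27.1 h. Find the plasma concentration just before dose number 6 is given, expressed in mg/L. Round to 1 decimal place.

36.5 mg/L

C₀ per dose = Dose / Vd = 2050 / 24.0 = 85.42 mg/L
k = ln2 / t½ = 0.693147 / 15.6 = 0.04443 h⁻¹
Fraction remaining after one interval: r = e^(−kτ) = e^(−0.04443 × 27.1) = 0.3000
Before dose 6, 5 doses have been given (aged 1τ, 2τ, 3τ, 4τ, 5τ).
C_trough = C₀ × (r + r² + … + r^5) = C₀ × r(1−r^5)/(1−r)
        = 85.42 × 0.3000 × (1 − 0.002430) / (1 − 0.3000) = 36.52 mg/L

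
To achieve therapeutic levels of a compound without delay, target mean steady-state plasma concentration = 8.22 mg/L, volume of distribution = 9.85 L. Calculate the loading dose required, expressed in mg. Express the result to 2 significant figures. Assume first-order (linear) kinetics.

81 mg

LD = Css × Vd = 8.22 × 9.85 = 80.97 mg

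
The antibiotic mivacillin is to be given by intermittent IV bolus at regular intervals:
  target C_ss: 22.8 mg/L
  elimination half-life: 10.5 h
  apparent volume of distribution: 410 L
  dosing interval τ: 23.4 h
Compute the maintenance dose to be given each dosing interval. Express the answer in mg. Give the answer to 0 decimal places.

k = ln2 / t½ = 0.693147 / 10.5 = 0.06601 h⁻¹
CL = k × Vd = 0.06601 × 410 = 27.06 L/h
At steady state, Dose/τ = Css × CL.
Dose = Css × CL × τ = 22.8 × 27.06 × 23.4 = 14440 mg

14440 mg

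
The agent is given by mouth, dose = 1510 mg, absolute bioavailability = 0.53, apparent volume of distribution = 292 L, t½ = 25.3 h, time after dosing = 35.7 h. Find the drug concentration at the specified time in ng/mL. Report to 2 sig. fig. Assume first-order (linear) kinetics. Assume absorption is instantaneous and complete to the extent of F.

Amount reaching circulation = F × Dose = 0.53 × 1510 = 800.3 mg
C₀ = F·Dose / Vd = 800.3 / 292 = 2.741 mg/L
k = ln2 / t½ = 0.693147 / 25.3 = 0.02740 h⁻¹
C = C₀ · e^(−k·t) = 2.741 × e^(−0.02740 × 35.7)
  = 2.741 × 0.3760 = 1.031 mg/L
Convert: 1.031 mg/L × 1000 = 1031 ng/mL

1000 ng/mL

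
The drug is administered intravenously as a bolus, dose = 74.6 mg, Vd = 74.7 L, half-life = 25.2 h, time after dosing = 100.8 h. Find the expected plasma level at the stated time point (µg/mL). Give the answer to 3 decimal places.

0.062 µg/mL

C₀ = Dose / Vd = 74.60 / 74.7 = 0.9987 mg/L
k = ln2 / t½ = 0.693147 / 25.2 = 0.02751 h⁻¹
t / t½ = 100.8 / 25.2 = 4 half-lives
C = C₀ × (1/2)^4 = 0.9987 × 0.06250 = 0.06242 mg/L
(0.06242 mg/L = 0.06242 µg/mL)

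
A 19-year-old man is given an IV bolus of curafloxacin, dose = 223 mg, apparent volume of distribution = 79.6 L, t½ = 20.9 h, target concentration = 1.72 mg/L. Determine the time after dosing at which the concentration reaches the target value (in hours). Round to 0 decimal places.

C₀ = Dose / Vd = 223.0 / 79.6 = 2.802 mg/L
k = ln2 / t½ = 0.693147 / 20.9 = 0.03316 h⁻¹
t = ln(C₀ / C) / k = ln(2.802 / 1.72) / 0.03316
  = ln(1.629) / 0.03316 = 0.4880 / 0.03316 = 14.72 h

15 h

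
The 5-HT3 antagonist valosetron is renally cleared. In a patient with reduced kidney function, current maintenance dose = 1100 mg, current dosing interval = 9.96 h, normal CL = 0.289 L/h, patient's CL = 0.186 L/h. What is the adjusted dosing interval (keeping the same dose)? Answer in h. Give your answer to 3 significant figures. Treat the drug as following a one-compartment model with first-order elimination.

15.5 h

To keep the same average steady-state level, dosing rate must scale with clearance.
CL ratio = 0.186 / 0.289 = 0.6436
New interval (same dose) = 9.96 / 0.6436 = 15.48 h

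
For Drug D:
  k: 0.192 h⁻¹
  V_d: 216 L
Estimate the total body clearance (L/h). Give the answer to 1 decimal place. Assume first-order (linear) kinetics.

41.5 L/h

CL = k × Vd = 0.192 × 216 = 41.47 L/h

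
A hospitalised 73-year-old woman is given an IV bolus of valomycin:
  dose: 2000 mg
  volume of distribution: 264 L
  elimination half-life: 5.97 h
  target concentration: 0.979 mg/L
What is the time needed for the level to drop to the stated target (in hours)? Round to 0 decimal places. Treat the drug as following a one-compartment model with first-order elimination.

18 h

C₀ = Dose / Vd = 2000 / 264 = 7.576 mg/L
k = ln2 / t½ = 0.693147 / 5.97 = 0.1161 h⁻¹
t = ln(C₀ / C) / k = ln(7.576 / 0.979) / 0.1161
  = ln(7.739) / 0.1161 = 2.046 / 0.1161 = 17.62 h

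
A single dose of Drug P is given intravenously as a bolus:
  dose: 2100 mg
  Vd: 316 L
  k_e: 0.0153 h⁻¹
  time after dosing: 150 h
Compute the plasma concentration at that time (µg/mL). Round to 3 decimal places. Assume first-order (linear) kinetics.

C₀ = Dose / Vd = 2100 / 316 = 6.646 mg/L
C = C₀ · e^(−k·t) = 6.646 × e^(−0.01530 × 150)
  = 6.646 × 0.1008 = 0.6699 mg/L
(0.6699 mg/L = 0.6699 µg/mL)

0.670 µg/mL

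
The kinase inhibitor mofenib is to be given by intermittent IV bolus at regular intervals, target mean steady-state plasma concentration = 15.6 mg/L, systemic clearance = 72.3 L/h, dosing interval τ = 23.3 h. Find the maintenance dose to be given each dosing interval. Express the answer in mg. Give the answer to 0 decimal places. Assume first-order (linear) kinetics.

At steady state, Dose/τ = Css × CL.
Dose = Css × CL × τ = 15.6 × 72.30 × 23.3 = 26280 mg

26280 mg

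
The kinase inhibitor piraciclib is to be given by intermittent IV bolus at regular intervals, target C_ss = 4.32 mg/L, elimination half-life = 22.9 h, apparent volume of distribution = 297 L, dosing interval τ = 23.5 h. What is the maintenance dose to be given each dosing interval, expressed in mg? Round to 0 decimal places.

k = ln2 / t½ = 0.693147 / 22.9 = 0.03027 h⁻¹
CL = k × Vd = 0.03027 × 297 = 8.990 L/h
At steady state, Dose/τ = Css × CL.
Dose = Css × CL × τ = 4.32 × 8.990 × 23.5 = 912.7 mg

913 mg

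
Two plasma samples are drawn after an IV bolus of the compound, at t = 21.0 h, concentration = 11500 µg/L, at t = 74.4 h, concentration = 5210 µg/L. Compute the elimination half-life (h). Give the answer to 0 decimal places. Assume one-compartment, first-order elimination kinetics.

k = ln(C₁/C₂) / (t₂ − t₁) = ln(11500/5210) / (74.4 − 21.0)
  = 0.7918 / 53.40 = 0.01483 h⁻¹
t½ = ln2 / k = 0.693147 / 0.01483 = 46.74 h

47 h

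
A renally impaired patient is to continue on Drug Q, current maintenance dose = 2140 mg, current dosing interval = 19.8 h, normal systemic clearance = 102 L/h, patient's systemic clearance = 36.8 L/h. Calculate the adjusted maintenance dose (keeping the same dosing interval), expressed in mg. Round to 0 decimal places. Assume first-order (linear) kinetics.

To keep the same average steady-state level, dosing rate must scale with clearance.
CL ratio = 36.8 / 102 = 0.3608
New dose (same interval) = 2140 × 0.3608 = 772.1 mg

772 mg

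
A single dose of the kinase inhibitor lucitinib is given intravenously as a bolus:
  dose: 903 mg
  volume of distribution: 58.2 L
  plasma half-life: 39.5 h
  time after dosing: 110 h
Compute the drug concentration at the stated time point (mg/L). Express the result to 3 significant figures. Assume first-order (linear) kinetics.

2.25 mg/L

C₀ = Dose / Vd = 903.0 / 58.2 = 15.52 mg/L
k = ln2 / t½ = 0.693147 / 39.5 = 0.01755 h⁻¹
C = C₀ · e^(−k·t) = 15.52 × e^(−0.01755 × 110)
  = 15.52 × 0.1451 = 2.252 mg/L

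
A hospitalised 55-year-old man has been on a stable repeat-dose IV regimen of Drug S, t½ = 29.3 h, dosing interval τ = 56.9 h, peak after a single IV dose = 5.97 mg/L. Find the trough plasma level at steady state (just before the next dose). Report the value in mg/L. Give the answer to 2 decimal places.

2.10 mg/L

k = ln2 / t½ = 0.693147 / 29.3 = 0.02366 h⁻¹
e^(−kτ) = e^(−0.02366 × 56.9) = 0.2602
Accumulation ratio R = 1 / (1 − e^(−kτ)) = 1 / (1 − 0.2602) = 1.352
Steady-state trough = C₀ × R × e^(−kτ) = 5.97 × 1.352 × 0.2602 = 2.100 mg/L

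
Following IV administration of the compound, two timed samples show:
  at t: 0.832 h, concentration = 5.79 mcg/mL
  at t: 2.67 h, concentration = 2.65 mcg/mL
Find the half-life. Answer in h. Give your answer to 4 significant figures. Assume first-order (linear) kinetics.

k = ln(C₁/C₂) / (t₂ − t₁) = ln(5.79/2.65) / (2.67 − 0.832)
  = 0.7816 / 1.838 = 0.4252 h⁻¹
t½ = ln2 / k = 0.693147 / 0.4252 = 1.630 h

1.630 h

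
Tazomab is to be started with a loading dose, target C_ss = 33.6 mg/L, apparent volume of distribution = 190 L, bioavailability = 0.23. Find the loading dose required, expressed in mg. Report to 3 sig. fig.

27800 mg

LD = Css × Vd / F = 33.6 × 190 / 0.23 = 27760 mg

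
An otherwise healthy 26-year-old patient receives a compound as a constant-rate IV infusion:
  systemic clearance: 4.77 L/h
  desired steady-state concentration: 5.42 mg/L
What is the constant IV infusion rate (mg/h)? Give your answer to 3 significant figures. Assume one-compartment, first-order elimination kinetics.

25.9 mg/h

At steady state, infusion rate R₀ = Css × CL = 5.42 × 4.770 = 25.85 mg/h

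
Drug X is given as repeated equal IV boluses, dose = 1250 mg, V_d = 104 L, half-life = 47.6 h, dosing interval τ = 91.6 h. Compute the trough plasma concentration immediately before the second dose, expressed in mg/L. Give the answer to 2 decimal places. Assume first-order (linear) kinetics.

3.17 mg/L

C₀ per dose = Dose / Vd = 1250 / 104 = 12.02 mg/L
k = ln2 / t½ = 0.693147 / 47.6 = 0.01456 h⁻¹
Fraction remaining after one interval: r = e^(−kτ) = e^(−0.01456 × 91.6) = 0.2635
Before dose 2, 1 dose has been given (aged 1τ).
C_trough = C₀ × r = 12.02 × 0.2635 = 3.167 mg/L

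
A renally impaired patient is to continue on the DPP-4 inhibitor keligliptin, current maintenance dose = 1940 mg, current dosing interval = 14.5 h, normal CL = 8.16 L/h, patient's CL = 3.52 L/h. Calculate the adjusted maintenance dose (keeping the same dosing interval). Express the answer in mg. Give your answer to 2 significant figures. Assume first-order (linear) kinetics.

To keep the same average steady-state level, dosing rate must scale with clearance.
CL ratio = 3.52 / 8.16 = 0.4314
New dose (same interval) = 1940 × 0.4314 = 836.9 mg

840 mg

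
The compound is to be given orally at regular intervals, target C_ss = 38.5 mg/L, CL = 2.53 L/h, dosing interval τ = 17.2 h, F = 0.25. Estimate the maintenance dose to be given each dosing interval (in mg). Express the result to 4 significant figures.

At steady state, F × (Dose/τ) = Css × CL.
Dose = Css × CL × τ / F = 38.5 × 2.530 × 17.2 / 0.25 = 6701 mg

6701 mg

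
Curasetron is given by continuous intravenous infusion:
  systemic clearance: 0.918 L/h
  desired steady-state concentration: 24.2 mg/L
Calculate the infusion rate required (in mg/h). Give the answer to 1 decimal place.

22.2 mg/h

At steady state, infusion rate R₀ = Css × CL = 24.2 × 0.9180 = 22.22 mg/h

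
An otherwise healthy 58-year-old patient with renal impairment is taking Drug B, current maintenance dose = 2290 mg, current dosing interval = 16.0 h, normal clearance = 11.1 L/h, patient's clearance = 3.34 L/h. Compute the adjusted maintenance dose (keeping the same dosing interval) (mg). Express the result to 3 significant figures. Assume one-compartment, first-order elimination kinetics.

To keep the same average steady-state level, dosing rate must scale with clearance.
CL ratio = 3.34 / 11.1 = 0.3009
New dose (same interval) = 2290 × 0.3009 = 689.1 mg

689 mg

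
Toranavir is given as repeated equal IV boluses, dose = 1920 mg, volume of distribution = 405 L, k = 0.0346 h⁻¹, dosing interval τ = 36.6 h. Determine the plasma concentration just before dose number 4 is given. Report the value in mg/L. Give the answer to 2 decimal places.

C₀ per dose = Dose / Vd = 1920 / 405 = 4.741 mg/L
Fraction remaining after one interval: r = e^(−kτ) = e^(−0.03460 × 36.6) = 0.2819
Before dose 4, 3 doses have been given (aged 1τ, 2τ, 3τ).
C_trough = C₀ × (r + r² + … + r^3) = C₀ × r(1−r^3)/(1−r)
        = 4.741 × 0.2819 × (1 − 0.02240) / (1 − 0.2819) = 1.819 mg/L

1.82 mg/L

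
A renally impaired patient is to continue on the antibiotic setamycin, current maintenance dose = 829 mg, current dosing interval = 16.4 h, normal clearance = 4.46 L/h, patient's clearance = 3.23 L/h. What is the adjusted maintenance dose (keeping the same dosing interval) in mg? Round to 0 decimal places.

To keep the same average steady-state level, dosing rate must scale with clearance.
CL ratio = 3.23 / 4.46 = 0.7242
New dose (same interval) = 829 × 0.7242 = 600.4 mg

600 mg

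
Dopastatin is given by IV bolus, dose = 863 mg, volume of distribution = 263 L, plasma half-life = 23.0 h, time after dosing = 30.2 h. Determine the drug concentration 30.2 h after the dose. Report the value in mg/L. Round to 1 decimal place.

C₀ = Dose / Vd = 863.0 / 263 = 3.281 mg/L
k = ln2 / t½ = 0.693147 / 23.0 = 0.03014 h⁻¹
C = C₀ · e^(−k·t) = 3.281 × e^(−0.03014 × 30.2)
  = 3.281 × 0.4024 = 1.320 mg/L

1.3 mg/L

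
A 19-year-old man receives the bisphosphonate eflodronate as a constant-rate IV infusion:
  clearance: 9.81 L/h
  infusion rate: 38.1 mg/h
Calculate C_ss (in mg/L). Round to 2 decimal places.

At steady state Css = R₀ / CL = 38.1 / 9.810 = 3.884 mg/L

3.88 mg/L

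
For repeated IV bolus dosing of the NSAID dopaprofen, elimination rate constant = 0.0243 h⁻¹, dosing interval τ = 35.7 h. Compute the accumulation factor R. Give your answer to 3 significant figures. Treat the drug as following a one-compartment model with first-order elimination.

1.72

e^(−kτ) = e^(−0.02430 × 35.7) = 0.4200
Accumulation ratio R = 1 / (1 − e^(−kτ)) = 1 / (1 − 0.4200) = 1.724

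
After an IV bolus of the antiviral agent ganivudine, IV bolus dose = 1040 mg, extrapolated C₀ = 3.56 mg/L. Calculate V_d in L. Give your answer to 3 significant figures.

Vd = Dose / C₀ = 1040 / 3.56 = 292.1 L

292 L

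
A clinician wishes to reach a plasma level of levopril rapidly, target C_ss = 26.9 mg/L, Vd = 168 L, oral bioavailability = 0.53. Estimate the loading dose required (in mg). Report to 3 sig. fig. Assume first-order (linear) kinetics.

LD = Css × Vd / F = 26.9 × 168 / 0.53 = 8527 mg

8530 mg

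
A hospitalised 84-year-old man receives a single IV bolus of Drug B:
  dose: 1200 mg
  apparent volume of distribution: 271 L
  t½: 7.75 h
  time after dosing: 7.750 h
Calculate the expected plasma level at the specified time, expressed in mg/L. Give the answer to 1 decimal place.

2.2 mg/L

C₀ = Dose / Vd = 1200 / 271 = 4.428 mg/L
k = ln2 / t½ = 0.693147 / 7.75 = 0.08944 h⁻¹
t / t½ = 7.750 / 7.75 = 1 half-lives
C = C₀ × (1/2)^1 = 4.428 × 0.5000 = 2.214 mg/L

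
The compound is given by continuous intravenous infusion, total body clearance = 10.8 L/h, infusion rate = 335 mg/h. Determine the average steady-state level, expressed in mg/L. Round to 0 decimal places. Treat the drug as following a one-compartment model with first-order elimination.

At steady state Css = R₀ / CL = 335 / 10.80 = 31.02 mg/L

31 mg/L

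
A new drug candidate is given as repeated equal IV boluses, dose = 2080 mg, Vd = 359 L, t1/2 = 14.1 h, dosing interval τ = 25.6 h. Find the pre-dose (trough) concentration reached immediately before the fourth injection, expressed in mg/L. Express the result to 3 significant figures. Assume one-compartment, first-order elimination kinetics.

C₀ per dose = Dose / Vd = 2080 / 359 = 5.794 mg/L
k = ln2 / t½ = 0.693147 / 14.1 = 0.04916 h⁻¹
Fraction remaining after one interval: r = e^(−kτ) = e^(−0.04916 × 25.6) = 0.2841
Before dose 4, 3 doses have been given (aged 1τ, 2τ, 3τ).
C_trough = C₀ × (r + r² + … + r^3) = C₀ × r(1−r^3)/(1−r)
        = 5.794 × 0.2841 × (1 − 0.02293) / (1 − 0.2841) = 2.247 mg/L

2.25 mg/L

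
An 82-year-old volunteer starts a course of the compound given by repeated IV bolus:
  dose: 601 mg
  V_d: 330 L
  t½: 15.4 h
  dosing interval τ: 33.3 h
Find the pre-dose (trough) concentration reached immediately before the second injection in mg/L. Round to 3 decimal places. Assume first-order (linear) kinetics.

C₀ per dose = Dose / Vd = 601 / 330 = 1.821 mg/L
k = ln2 / t½ = 0.693147 / 15.4 = 0.04501 h⁻¹
Fraction remaining after one interval: r = e^(−kτ) = e^(−0.04501 × 33.3) = 0.2234
Before dose 2, 1 dose has been given (aged 1τ).
C_trough = C₀ × r = 1.821 × 0.2234 = 0.4068 mg/L

0.407 mg/L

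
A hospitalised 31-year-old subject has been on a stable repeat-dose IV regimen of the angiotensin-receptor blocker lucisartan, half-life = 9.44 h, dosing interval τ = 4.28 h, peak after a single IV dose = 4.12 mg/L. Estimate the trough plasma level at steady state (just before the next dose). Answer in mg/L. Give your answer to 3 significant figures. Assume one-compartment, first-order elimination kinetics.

k = ln2 / t½ = 0.693147 / 9.44 = 0.07343 h⁻¹
e^(−kτ) = e^(−0.07343 × 4.28) = 0.7303
Accumulation ratio R = 1 / (1 − e^(−kτ)) = 1 / (1 − 0.7303) = 3.708
Steady-state trough = C₀ × R × e^(−kτ) = 4.12 × 3.708 × 0.7303 = 11.16 mg/L

11.2 mg/L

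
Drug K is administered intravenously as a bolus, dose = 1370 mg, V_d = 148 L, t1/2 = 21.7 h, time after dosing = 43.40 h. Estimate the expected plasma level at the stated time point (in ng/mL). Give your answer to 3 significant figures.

2310 ng/mL

C₀ = Dose / Vd = 1370 / 148 = 9.257 mg/L
k = ln2 / t½ = 0.693147 / 21.7 = 0.03194 h⁻¹
t / t½ = 43.40 / 21.7 = 2 half-lives
C = C₀ × (1/2)^2 = 9.257 × 0.2500 = 2.314 mg/L
Convert: 2.314 mg/L × 1000 = 2314 ng/mL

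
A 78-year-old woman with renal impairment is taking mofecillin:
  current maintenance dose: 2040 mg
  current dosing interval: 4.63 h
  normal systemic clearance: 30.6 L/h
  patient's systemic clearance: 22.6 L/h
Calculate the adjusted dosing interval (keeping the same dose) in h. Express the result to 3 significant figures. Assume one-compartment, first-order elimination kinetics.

To keep the same average steady-state level, dosing rate must scale with clearance.
CL ratio = 22.6 / 30.6 = 0.7386
New interval (same dose) = 4.63 / 0.7386 = 6.269 h

6.27 h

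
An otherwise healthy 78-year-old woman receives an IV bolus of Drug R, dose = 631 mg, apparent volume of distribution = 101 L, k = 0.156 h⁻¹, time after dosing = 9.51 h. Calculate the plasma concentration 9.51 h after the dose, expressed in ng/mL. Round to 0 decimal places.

C₀ = Dose / Vd = 631.0 / 101 = 6.248 mg/L
C = C₀ · e^(−k·t) = 6.248 × e^(−0.1560 × 9.51)
  = 6.248 × 0.2268 = 1.417 mg/L
Convert: 1.417 mg/L × 1000 = 1417 ng/mL

1417 ng/mL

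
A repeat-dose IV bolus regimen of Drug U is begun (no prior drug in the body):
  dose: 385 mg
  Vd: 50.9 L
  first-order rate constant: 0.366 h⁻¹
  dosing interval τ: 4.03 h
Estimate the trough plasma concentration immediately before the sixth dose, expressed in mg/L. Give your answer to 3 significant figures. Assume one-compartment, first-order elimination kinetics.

C₀ per dose = Dose / Vd = 385 / 50.9 = 7.564 mg/L
Fraction remaining after one interval: r = e^(−kτ) = e^(−0.3660 × 4.03) = 0.2288
Before dose 6, 5 doses have been given (aged 1τ, 2τ, 3τ, 4τ, 5τ).
C_trough = C₀ × (r + r² + … + r^5) = C₀ × r(1−r^5)/(1−r)
        = 7.564 × 0.2288 × (1 − 0.0006270) / (1 − 0.2288) = 2.243 mg/L

2.24 mg/L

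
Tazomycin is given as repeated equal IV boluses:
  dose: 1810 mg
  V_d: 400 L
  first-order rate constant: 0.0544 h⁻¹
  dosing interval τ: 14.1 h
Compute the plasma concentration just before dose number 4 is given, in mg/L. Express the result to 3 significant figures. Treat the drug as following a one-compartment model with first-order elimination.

C₀ per dose = Dose / Vd = 1810 / 400 = 4.525 mg/L
Fraction remaining after one interval: r = e^(−kτ) = e^(−0.05440 × 14.1) = 0.4644
Before dose 4, 3 doses have been given (aged 1τ, 2τ, 3τ).
C_trough = C₀ × (r + r² + … + r^3) = C₀ × r(1−r^3)/(1−r)
        = 4.525 × 0.4644 × (1 − 0.1002) / (1 − 0.4644) = 3.530 mg/L

3.53 mg/L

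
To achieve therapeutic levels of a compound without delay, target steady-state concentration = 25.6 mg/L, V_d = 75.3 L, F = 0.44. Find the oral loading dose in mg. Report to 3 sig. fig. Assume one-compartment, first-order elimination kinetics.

LD = Css × Vd / F = 25.6 × 75.3 / 0.44 = 4381 mg

4380 mg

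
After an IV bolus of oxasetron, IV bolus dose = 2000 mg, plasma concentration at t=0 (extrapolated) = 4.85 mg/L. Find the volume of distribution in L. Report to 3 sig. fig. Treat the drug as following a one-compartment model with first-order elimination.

412 L

Vd = Dose / C₀ = 2000 / 4.85 = 412.4 L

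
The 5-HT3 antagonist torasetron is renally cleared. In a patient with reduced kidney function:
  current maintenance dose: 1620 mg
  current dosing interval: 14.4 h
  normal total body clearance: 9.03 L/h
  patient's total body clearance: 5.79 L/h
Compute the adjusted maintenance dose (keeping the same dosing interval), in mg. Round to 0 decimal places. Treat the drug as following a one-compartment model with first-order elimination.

To keep the same average steady-state level, dosing rate must scale with clearance.
CL ratio = 5.79 / 9.03 = 0.6412
New dose (same interval) = 1620 × 0.6412 = 1039 mg

1039 mg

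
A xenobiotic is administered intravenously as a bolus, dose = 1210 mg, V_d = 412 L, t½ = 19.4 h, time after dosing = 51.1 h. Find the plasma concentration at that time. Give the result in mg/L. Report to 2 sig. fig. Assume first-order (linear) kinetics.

0.47 mg/L

C₀ = Dose / Vd = 1210 / 412 = 2.937 mg/L
k = ln2 / t½ = 0.693147 / 19.4 = 0.03573 h⁻¹
C = C₀ · e^(−k·t) = 2.937 × e^(−0.03573 × 51.1)
  = 2.937 × 0.1611 = 0.4732 mg/L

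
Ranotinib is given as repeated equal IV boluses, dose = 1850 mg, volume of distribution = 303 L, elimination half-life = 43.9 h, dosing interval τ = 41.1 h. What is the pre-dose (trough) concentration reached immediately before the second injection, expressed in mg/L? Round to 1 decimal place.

3.2 mg/L

C₀ per dose = Dose / Vd = 1850 / 303 = 6.106 mg/L
k = ln2 / t½ = 0.693147 / 43.9 = 0.01579 h⁻¹
Fraction remaining after one interval: r = e^(−kτ) = e^(−0.01579 × 41.1) = 0.5226
Before dose 2, 1 dose has been given (aged 1τ).
C_trough = C₀ × r = 6.106 × 0.5226 = 3.191 mg/L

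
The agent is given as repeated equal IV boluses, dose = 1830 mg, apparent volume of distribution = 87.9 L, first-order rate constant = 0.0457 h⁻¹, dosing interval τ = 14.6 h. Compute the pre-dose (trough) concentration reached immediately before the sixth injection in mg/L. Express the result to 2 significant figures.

C₀ per dose = Dose / Vd = 1830 / 87.9 = 20.82 mg/L
Fraction remaining after one interval: r = e^(−kτ) = e^(−0.04570 × 14.6) = 0.5131
Before dose 6, 5 doses have been given (aged 1τ, 2τ, 3τ, 4τ, 5τ).
C_trough = C₀ × (r + r² + … + r^5) = C₀ × r(1−r^5)/(1−r)
        = 20.82 × 0.5131 × (1 − 0.03556) / (1 − 0.5131) = 21.16 mg/L

21 mg/L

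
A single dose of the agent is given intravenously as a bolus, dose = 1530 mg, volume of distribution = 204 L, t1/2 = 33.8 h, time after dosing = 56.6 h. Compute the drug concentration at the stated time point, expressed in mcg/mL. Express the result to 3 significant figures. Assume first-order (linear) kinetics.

C₀ = Dose / Vd = 1530 / 204 = 7.500 mg/L
k = ln2 / t½ = 0.693147 / 33.8 = 0.02051 h⁻¹
C = C₀ · e^(−k·t) = 7.500 × e^(−0.02051 × 56.6)
  = 7.500 × 0.3132 = 2.349 mg/L
(2.349 mg/L = 2.349 mcg/mL)

2.35 mcg/mL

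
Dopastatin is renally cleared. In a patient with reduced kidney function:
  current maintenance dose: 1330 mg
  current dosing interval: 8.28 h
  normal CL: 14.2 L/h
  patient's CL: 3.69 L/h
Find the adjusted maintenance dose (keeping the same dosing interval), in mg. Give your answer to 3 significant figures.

To keep the same average steady-state level, dosing rate must scale with clearance.
CL ratio = 3.69 / 14.2 = 0.2599
New dose (same interval) = 1330 × 0.2599 = 345.7 mg

346 mg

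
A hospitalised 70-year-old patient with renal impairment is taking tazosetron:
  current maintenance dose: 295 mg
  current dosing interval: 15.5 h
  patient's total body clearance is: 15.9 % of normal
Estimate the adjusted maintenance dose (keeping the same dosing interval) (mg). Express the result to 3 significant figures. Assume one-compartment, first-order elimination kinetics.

46.9 mg

To keep the same average steady-state level, dosing rate must scale with clearance.
CL ratio = 15.9 / 100 = 0.1590
New dose (same interval) = 295 × 0.1590 = 46.91 mg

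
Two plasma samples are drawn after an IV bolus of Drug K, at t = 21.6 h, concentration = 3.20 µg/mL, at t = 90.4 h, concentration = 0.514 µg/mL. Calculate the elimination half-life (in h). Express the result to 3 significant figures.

k = ln(C₁/C₂) / (t₂ − t₁) = ln(3.20/0.514) / (90.4 − 21.6)
  = 1.829 / 68.80 = 0.02658 h⁻¹
t½ = ln2 / k = 0.693147 / 0.02658 = 26.08 h

26.1 h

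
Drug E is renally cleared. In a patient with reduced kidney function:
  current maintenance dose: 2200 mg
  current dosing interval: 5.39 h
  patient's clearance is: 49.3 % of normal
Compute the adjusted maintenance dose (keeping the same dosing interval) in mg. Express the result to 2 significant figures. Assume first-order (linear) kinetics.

To keep the same average steady-state level, dosing rate must scale with clearance.
CL ratio = 49.3 / 100 = 0.4930
New dose (same interval) = 2200 × 0.4930 = 1085 mg

1100 mg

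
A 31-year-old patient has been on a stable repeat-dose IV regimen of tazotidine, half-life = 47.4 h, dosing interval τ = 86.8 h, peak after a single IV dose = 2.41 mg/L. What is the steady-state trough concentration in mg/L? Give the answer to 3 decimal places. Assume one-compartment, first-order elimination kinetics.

k = ln2 / t½ = 0.693147 / 47.4 = 0.01462 h⁻¹
e^(−kτ) = e^(−0.01462 × 86.8) = 0.2811
Accumulation ratio R = 1 / (1 − e^(−kτ)) = 1 / (1 − 0.2811) = 1.391
Steady-state trough = C₀ × R × e^(−kτ) = 2.41 × 1.391 × 0.2811 = 0.9423 mg/L

0.942 mg/L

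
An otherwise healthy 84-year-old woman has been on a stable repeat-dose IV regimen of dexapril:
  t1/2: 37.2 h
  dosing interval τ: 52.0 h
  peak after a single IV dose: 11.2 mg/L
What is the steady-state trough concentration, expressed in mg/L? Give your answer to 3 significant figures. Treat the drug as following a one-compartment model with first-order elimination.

k = ln2 / t½ = 0.693147 / 37.2 = 0.01863 h⁻¹
e^(−kτ) = e^(−0.01863 × 52.0) = 0.3796
Accumulation ratio R = 1 / (1 − e^(−kτ)) = 1 / (1 − 0.3796) = 1.612
Steady-state trough = C₀ × R × e^(−kτ) = 11.2 × 1.612 × 0.3796 = 6.853 mg/L

6.85 mg/L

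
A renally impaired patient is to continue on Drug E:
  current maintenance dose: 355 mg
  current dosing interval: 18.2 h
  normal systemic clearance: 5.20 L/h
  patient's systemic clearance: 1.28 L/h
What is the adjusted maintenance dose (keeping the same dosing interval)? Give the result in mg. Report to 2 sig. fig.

87 mg

To keep the same average steady-state level, dosing rate must scale with clearance.
CL ratio = 1.28 / 5.20 = 0.2462
New dose (same interval) = 355 × 0.2462 = 87.40 mg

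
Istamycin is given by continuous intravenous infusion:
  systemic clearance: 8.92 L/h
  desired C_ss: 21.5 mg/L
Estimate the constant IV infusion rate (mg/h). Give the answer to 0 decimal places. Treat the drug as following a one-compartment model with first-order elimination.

At steady state, infusion rate R₀ = Css × CL = 21.5 × 8.920 = 191.8 mg/h

192 mg/h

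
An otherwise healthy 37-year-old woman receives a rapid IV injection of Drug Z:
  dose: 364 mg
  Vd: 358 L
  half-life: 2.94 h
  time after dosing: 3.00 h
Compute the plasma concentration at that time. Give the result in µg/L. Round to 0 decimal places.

C₀ = Dose / Vd = 364.0 / 358 = 1.017 mg/L
k = ln2 / t½ = 0.693147 / 2.94 = 0.2358 h⁻¹
C = C₀ · e^(−k·t) = 1.017 × e^(−0.2358 × 3.00)
  = 1.017 × 0.4929 = 0.5013 mg/L
Convert: 0.5013 mg/L × 1000 = 501.3 µg/L

501 µg/L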